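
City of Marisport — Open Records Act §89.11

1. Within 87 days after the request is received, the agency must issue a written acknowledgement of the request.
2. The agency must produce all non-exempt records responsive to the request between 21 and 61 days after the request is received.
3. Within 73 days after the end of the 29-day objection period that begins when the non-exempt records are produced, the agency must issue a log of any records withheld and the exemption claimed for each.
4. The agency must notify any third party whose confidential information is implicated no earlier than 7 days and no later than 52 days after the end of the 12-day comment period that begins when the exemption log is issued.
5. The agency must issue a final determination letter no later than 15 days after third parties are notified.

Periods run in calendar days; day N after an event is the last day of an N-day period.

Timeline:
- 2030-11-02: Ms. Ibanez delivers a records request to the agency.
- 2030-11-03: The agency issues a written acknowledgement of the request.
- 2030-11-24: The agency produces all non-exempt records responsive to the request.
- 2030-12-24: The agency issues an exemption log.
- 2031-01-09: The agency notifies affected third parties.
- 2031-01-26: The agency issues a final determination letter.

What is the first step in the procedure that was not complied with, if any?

Step 1 — counting 87 days from 2030-11-02 (when the request is received) gives a deadline of 2031-01-28; 2030-11-03 is within that limit.
Step 2 — 21 and 61 days from 2030-11-02 (when the request is received) are 2030-11-23 and 2031-01-02 respectively; done 2030-11-24 — within the window.
Step 3 — counting 73 days from 2030-12-23 (end of the 29-day objection period, which began when the non-exempt records are produced on 2030-11-24) gives a deadline of 2031-03-06; done 2030-12-24 — timely.
Step 4 — 7 and 52 days from 2031-01-05 (end of the 12-day comment period, which began when the exemption log is issued on 2030-12-24) are 2031-01-12 and 2031-02-26 respectively; done 2031-01-09 — 3 days before the window opened.

Step 4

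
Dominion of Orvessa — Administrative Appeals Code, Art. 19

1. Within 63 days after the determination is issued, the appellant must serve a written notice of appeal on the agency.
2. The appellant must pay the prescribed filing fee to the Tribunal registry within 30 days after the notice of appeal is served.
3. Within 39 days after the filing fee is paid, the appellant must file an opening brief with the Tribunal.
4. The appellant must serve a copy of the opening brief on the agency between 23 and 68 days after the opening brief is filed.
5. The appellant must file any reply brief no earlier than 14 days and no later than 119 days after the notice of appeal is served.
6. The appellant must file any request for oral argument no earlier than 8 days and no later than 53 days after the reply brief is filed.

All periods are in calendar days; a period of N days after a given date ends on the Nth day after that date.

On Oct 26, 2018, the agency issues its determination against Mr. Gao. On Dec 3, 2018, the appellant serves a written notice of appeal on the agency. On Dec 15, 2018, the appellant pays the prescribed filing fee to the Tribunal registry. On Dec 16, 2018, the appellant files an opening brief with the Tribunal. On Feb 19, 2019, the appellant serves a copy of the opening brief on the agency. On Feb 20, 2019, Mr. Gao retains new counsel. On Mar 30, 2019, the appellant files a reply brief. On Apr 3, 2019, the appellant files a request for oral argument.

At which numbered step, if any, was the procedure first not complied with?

(1) due by Oct 26, 2018 + 63 days = Dec 28, 2018; done Dec 3, 2018 — timely.
(2) due by Dec 3, 2018 + 30 days = Jan 2, 2019; Dec 15, 2018 is within that limit.
(3) due by Dec 15, 2018 + 39 days = Jan 23, 2019; completed Dec 16, 2018, before the deadline.
(4) the permitted window runs from Dec 16, 2018 + 23 = Jan 8, 2019 to Dec 16, 2018 + 68 = Feb 22, 2019; done Feb 19, 2019 — within the window.
(5) the permitted window runs from Dec 3, 2018 + 14 = Dec 17, 2018 to Dec 3, 2018 + 119 = Apr 1, 2019; done Mar 30, 2019 — within the window.
(6) the permitted window runs from Mar 30, 2019 + 8 = Apr 7, 2019 to Mar 30, 2019 + 53 = May 22, 2019; done Apr 3, 2019 — 4 days before the window opened.
No need to go further; step 6 was not satisfied.

Step 6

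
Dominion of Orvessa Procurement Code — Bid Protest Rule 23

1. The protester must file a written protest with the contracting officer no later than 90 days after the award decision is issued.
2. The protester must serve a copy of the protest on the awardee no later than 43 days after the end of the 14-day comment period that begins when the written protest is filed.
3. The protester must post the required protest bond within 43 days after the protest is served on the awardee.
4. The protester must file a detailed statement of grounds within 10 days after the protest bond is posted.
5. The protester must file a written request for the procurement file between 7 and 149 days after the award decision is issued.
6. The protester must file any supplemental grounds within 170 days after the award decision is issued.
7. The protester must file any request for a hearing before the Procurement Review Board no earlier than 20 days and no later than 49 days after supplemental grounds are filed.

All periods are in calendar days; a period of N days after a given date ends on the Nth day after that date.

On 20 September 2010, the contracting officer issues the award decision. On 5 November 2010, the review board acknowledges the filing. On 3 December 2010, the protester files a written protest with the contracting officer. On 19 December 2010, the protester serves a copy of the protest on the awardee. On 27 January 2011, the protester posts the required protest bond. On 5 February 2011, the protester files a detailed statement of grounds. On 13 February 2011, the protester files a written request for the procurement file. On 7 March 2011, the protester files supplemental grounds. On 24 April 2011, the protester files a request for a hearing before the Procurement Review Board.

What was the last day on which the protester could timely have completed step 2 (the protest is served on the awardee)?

The written protest is filed on 3 December 2010; the 14-day comment period therefore ends 17 December 2010, and step 2 runs from that date. 43 days after 17 December 2010 is 29 January 2011.

29 January 2011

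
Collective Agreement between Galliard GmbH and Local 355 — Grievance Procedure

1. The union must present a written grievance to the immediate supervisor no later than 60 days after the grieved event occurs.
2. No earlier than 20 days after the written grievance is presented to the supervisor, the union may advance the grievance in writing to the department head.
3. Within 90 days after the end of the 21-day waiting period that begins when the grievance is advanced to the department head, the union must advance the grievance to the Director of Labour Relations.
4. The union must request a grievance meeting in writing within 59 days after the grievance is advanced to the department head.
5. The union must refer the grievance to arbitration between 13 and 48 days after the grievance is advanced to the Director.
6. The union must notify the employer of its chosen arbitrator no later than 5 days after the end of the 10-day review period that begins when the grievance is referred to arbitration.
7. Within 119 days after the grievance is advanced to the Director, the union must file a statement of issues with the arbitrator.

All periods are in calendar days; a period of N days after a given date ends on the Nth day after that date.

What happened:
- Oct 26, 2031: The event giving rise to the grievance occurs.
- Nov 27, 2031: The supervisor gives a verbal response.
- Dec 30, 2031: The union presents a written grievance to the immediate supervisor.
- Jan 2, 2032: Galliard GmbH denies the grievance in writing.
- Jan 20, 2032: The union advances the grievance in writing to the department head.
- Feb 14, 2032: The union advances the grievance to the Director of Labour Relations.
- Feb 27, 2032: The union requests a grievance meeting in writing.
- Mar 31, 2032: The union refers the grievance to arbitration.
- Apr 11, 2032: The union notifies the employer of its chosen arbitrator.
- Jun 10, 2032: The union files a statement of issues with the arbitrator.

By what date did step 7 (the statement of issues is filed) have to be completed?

Step 7 runs from Feb 14, 2032, when the grievance is advanced to the Director. 119 days after Feb 14, 2032 is Jun 12, 2032.

Jun 12, 2032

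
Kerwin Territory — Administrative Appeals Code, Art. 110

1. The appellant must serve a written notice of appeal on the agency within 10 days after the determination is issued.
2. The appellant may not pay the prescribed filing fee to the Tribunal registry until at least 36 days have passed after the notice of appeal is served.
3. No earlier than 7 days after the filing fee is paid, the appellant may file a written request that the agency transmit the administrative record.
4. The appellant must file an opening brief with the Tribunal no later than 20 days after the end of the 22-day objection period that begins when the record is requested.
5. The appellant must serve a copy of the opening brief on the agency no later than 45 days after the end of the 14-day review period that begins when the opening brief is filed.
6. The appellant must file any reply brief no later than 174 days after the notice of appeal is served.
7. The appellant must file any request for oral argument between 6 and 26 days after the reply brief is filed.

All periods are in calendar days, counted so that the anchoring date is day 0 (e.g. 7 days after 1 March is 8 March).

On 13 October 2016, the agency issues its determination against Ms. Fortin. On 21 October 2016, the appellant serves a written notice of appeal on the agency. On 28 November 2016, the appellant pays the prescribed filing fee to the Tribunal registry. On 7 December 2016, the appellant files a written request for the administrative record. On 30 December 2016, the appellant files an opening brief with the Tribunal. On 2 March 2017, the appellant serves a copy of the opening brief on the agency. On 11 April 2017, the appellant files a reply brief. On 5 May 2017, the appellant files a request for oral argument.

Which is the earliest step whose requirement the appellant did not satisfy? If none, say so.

Step 5

(1) due by 13 October 2016 + 10 days = 23 October 2016; 21 October 2016 is within that limit.
(2) permitted from 21 October 2016 + 36 days = 26 November 2016 onward; 28 November 2016 is on or after that date.
(3) permitted from 28 November 2016 + 7 days = 5 December 2016 onward; done 7 December 2016, after the minimum wait.
(4) due by 29 December 2016 + 20 days = 18 January 2017; done 30 December 2016 — timely.
(5) due by 13 January 2017 + 45 days = 27 February 2017; not done until 2 March 2017, 3 days after the deadline.
No need to go further; step 5 was not satisfied.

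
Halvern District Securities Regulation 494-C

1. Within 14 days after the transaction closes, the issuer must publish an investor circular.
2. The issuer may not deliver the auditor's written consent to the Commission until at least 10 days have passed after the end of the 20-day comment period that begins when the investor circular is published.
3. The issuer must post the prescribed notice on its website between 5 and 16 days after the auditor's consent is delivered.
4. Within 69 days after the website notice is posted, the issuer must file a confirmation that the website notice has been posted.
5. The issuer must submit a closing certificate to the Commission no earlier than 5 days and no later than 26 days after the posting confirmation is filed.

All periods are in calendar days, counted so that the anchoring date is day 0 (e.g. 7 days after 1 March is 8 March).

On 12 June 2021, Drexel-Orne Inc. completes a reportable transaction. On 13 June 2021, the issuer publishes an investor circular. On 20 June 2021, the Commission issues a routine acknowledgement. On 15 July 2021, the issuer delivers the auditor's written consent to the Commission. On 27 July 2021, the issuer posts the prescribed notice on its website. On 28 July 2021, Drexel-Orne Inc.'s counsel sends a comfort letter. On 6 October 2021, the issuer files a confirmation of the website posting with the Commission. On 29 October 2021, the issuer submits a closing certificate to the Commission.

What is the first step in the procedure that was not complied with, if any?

Step 1 — counting 14 days from 12 June 2021 (when the transaction closes) gives a deadline of 26 June 2021; completed 13 June 2021, before the deadline.
Step 2 — must wait 10 days from 3 July 2021 (end of the 20-day comment period, which began when the investor circular is published on 13 June 2021), so not before 13 July 2021; 15 July 2021 is on or after that date.
Step 3 — 5 and 16 days from 15 July 2021 (when the auditor's consent is delivered) are 20 July 2021 and 31 July 2021 respectively; 27 July 2021 falls inside that range.
Step 4 — counting 69 days from 27 July 2021 (when the website notice is posted) gives a deadline of 4 October 2021; not done until 6 October 2021, 2 days after the deadline.

Step 4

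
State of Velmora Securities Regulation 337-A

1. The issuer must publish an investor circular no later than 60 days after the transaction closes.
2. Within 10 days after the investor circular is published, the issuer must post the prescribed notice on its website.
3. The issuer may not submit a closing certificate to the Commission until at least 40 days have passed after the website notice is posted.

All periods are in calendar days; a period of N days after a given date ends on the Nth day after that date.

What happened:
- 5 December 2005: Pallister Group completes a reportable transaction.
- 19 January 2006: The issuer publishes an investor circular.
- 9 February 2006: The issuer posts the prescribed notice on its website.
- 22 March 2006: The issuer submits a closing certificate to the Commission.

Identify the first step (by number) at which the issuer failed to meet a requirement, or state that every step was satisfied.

Step 2

(1) due by 5 December 2005 + 60 days = 3 February 2006; 19 January 2006 is within that limit.
(2) due by 19 January 2006 + 10 days = 29 January 2006; done 9 February 2006 — 11 days late.
The procedure was therefore not followed at step 2.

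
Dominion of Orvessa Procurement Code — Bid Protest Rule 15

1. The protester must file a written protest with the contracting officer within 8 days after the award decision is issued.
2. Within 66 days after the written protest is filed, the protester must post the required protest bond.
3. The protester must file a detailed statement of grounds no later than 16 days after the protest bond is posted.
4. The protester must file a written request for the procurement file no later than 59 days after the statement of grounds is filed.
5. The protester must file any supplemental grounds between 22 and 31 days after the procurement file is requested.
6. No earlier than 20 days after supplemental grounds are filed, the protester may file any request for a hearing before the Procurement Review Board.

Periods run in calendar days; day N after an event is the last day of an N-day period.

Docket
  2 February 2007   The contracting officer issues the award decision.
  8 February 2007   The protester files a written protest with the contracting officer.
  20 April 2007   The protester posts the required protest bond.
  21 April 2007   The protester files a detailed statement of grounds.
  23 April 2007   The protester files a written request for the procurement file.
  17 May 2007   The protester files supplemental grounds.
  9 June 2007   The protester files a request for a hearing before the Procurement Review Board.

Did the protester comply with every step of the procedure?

Step 1 — counting 8 days from 2 February 2007 (when the award decision is issued) gives a deadline of 10 February 2007; 8 February 2007 is within that limit.
Step 2 — counting 66 days from 8 February 2007 (when the written protest is filed) gives a deadline of 15 April 2007; done 20 April 2007 — 5 days late.
Later steps need not be reached.

No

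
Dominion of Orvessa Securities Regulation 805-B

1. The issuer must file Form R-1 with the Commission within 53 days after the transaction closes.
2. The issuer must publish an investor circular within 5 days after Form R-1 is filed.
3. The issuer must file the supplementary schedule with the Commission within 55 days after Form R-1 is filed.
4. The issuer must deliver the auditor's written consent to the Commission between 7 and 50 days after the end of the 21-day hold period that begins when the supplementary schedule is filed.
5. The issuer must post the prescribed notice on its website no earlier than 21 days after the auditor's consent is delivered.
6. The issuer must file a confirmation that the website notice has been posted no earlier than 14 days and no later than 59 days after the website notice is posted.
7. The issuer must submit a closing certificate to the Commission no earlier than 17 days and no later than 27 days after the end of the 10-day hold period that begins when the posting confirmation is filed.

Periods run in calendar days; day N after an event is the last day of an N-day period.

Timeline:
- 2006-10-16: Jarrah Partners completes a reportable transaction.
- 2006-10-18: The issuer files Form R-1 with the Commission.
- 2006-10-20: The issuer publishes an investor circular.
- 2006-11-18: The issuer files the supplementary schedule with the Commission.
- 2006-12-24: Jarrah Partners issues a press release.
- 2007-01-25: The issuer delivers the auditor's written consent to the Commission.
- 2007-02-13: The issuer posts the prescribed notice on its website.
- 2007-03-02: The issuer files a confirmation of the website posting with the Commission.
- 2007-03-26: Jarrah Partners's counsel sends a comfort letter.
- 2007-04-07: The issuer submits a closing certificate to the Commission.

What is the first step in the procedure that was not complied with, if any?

Step 1: 53 days after 2006-10-16 (when the transaction closes) is 2006-12-08; done 2006-10-18 — timely.
Step 2: 5 days after 2006-10-18 (when Form R-1 is filed) is 2006-10-23; 2006-10-20 is within that limit.
Step 3: 55 days after 2006-10-18 (when Form R-1 is filed) is 2006-12-12; 2006-11-18 is within that limit.
Step 4: the window is 7–50 days after 2006-12-09 (end of the 21-day hold period, which began when the supplementary schedule is filed on 2006-11-18), so 2006-12-16 through 2007-01-28; 2007-01-25 falls inside that range.
Step 5: the earliest permitted date is 21 days after 2007-01-25 (when the auditor's consent is delivered), i.e. 2007-02-15; acted on 2007-02-13, 2 days prematurely.
No need to go further; step 5 was not satisfied.

Step 5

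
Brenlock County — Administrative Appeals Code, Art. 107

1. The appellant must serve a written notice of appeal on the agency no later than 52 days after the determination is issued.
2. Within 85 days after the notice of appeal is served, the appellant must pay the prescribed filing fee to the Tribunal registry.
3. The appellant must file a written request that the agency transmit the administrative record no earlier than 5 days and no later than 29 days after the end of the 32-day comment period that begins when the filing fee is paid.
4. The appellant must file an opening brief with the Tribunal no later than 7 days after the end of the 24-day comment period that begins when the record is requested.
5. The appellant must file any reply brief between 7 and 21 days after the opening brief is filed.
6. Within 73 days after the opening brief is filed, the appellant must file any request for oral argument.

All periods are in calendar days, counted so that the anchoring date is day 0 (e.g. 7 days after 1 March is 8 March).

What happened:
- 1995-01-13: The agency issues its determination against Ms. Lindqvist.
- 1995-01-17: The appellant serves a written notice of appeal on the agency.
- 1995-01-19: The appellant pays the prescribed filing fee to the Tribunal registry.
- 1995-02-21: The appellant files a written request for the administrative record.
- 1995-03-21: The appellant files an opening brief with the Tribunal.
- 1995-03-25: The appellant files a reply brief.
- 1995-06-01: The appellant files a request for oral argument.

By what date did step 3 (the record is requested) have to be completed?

1995-03-21

The filing fee is paid on 1995-01-19; the 32-day comment period therefore ends 1995-02-20, and step 3 runs from that date. The window is 5–29 days after 1995-02-20; it closes on 1995-03-21.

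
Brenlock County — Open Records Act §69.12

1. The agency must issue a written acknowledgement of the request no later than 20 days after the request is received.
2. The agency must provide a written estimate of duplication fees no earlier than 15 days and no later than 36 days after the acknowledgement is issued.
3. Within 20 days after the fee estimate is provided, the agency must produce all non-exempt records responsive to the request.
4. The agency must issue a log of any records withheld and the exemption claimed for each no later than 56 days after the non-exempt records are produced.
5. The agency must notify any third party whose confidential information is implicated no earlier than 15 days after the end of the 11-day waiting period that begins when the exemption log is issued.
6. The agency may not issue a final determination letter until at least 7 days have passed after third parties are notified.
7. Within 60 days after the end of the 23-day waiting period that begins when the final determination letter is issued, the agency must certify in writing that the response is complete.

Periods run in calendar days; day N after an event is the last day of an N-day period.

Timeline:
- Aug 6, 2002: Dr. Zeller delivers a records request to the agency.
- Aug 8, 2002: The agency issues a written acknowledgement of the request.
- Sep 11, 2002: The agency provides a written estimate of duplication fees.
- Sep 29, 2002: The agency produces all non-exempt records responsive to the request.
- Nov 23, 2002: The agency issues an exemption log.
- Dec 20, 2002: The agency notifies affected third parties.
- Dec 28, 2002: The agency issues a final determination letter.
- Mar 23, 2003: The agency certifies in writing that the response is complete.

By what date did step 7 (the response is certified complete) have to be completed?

The final determination letter is issued on Dec 28, 2002; the 23-day waiting period therefore ends Jan 20, 2003, and step 7 runs from that date. 60 days after Jan 20, 2003 is Mar 21, 2003.

Mar 21, 2003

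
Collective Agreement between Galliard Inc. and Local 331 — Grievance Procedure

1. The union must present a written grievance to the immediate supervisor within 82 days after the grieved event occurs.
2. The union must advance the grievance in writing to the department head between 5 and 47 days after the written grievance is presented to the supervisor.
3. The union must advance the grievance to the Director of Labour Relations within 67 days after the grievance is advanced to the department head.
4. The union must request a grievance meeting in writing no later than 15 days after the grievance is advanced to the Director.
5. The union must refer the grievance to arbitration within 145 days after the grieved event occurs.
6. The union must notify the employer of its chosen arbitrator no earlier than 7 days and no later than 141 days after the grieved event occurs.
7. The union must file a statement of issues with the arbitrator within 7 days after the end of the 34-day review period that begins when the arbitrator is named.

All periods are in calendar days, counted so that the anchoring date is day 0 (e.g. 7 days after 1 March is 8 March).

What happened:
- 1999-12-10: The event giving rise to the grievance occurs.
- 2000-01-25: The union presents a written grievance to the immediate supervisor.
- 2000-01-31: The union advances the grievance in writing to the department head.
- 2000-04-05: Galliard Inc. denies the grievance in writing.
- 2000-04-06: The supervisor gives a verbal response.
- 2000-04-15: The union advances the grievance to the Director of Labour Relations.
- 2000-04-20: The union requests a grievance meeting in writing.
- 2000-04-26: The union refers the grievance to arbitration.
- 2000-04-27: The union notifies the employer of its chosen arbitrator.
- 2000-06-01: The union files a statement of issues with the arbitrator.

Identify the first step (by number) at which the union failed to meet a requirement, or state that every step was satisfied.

Step 3

(1) due by 1999-12-10 + 82 days = 2000-03-01; 2000-01-25 is within that limit.
(2) the permitted window runs from 2000-01-25 + 5 = 2000-01-30 to 2000-01-25 + 47 = 2000-03-12; done 2000-01-31 — within the window.
(3) due by 2000-01-31 + 67 days = 2000-04-07; not done until 2000-04-15, 8 days after the deadline.
That is the first point of non-compliance.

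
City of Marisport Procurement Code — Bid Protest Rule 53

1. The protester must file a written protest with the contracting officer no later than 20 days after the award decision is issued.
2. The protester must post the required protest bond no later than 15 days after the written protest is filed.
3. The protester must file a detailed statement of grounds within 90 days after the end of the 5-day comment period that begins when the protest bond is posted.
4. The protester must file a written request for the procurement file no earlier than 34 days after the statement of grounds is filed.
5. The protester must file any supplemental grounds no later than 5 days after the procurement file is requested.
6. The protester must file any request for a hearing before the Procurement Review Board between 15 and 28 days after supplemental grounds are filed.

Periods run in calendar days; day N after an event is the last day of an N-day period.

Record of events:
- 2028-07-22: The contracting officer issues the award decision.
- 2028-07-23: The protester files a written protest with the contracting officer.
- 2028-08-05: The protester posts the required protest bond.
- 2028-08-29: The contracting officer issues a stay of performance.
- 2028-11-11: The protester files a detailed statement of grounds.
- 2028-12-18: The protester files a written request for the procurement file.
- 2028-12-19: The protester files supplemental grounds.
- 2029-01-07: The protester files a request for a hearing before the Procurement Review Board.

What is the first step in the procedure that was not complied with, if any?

Step 3

(1) due by 2028-07-22 + 20 days = 2028-08-11; completed 2028-07-23, before the deadline.
(2) due by 2028-07-23 + 15 days = 2028-08-07; done 2028-08-05 — timely.
(3) due by 2028-08-10 + 90 days = 2028-11-08; not done until 2028-11-11, 3 days after the deadline.
No need to go further; step 3 was not satisfied.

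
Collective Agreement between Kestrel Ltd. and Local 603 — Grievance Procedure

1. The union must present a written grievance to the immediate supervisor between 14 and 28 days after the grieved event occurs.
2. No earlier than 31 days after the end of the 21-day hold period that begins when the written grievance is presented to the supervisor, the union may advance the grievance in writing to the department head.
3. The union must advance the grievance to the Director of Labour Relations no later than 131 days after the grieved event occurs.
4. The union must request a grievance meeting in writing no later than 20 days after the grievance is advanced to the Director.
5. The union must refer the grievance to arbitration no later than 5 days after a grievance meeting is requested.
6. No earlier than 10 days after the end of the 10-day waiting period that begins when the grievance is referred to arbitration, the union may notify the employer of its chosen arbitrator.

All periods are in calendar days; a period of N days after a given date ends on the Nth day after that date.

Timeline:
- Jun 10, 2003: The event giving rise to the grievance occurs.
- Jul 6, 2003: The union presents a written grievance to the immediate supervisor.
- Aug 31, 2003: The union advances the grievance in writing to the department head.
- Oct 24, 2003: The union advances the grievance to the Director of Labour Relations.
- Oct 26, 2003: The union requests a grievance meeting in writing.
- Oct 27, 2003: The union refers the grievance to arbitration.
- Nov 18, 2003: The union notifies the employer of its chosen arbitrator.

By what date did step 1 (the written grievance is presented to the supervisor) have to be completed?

Jul 8, 2003

Step 1 runs from Jun 10, 2003, when the grieved event occurs. The window is 14–28 days after Jun 10, 2003; it closes on Jul 8, 2003.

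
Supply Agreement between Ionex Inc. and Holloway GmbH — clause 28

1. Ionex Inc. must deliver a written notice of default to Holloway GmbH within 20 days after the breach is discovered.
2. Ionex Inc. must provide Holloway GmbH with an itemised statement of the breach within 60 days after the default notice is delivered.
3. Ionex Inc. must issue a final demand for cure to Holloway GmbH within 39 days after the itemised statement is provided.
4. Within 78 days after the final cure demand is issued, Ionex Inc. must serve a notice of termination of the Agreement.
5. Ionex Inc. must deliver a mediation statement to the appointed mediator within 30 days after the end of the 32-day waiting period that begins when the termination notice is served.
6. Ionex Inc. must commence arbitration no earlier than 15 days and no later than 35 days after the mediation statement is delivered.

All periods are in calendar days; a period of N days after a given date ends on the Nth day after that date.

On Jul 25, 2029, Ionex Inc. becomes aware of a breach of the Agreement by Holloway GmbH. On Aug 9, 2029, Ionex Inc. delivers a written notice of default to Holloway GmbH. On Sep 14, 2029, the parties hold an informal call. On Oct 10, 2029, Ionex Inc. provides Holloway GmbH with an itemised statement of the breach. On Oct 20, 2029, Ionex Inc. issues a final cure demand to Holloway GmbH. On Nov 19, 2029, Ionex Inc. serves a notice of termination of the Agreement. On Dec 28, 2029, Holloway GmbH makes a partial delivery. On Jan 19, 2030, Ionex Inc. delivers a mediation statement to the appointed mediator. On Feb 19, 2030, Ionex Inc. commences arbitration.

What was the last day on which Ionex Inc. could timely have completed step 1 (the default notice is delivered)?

Aug 14, 2029

Step 1 runs from Jul 25, 2029, when the breach is discovered. 20 days after Jul 25, 2029 is Aug 14, 2029.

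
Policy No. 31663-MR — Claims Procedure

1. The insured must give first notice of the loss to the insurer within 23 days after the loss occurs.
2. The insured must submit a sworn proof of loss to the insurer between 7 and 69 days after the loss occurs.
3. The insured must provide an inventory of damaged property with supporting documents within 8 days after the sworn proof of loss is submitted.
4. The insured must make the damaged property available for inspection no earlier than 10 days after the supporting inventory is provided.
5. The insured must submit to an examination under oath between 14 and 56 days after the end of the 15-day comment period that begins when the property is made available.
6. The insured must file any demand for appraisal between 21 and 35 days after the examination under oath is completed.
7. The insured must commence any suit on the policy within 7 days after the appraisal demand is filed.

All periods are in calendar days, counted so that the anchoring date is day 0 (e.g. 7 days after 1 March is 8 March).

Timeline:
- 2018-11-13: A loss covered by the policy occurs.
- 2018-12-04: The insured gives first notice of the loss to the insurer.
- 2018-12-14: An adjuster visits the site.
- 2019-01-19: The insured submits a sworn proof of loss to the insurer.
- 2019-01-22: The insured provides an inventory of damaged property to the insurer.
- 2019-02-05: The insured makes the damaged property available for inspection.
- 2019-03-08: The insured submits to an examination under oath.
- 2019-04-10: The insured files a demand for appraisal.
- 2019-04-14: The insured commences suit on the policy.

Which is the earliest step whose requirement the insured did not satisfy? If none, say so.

None — every step was satisfied

Step 1 — counting 23 days from 2018-11-13 (when the loss occurs) gives a deadline of 2018-12-06; 2018-12-04 is within that limit.
Step 2 — 7 and 69 days from 2018-11-13 (when the loss occurs) are 2018-11-20 and 2019-01-21 respectively; 2019-01-19 falls inside that range.
Step 3 — counting 8 days from 2019-01-19 (when the sworn proof of loss is submitted) gives a deadline of 2019-01-27; 2019-01-22 is within that limit.
Step 4 — must wait 10 days from 2019-01-22 (when the supporting inventory is provided), so not before 2019-02-01; done 2019-02-05, after the minimum wait.
Step 5 — 14 and 56 days from 2019-02-20 (end of the 15-day comment period, which began when the property is made available on 2019-02-05) are 2019-03-06 and 2019-04-17 respectively; 2019-03-08 falls inside that range.
Step 6 — 21 and 35 days from 2019-03-08 (when the examination under oath is completed) are 2019-03-29 and 2019-04-12 respectively; 2019-04-10 falls inside that range.
Step 7 — counting 7 days from 2019-04-10 (when the appraisal demand is filed) gives a deadline of 2019-04-17; completed 2019-04-14, before the deadline.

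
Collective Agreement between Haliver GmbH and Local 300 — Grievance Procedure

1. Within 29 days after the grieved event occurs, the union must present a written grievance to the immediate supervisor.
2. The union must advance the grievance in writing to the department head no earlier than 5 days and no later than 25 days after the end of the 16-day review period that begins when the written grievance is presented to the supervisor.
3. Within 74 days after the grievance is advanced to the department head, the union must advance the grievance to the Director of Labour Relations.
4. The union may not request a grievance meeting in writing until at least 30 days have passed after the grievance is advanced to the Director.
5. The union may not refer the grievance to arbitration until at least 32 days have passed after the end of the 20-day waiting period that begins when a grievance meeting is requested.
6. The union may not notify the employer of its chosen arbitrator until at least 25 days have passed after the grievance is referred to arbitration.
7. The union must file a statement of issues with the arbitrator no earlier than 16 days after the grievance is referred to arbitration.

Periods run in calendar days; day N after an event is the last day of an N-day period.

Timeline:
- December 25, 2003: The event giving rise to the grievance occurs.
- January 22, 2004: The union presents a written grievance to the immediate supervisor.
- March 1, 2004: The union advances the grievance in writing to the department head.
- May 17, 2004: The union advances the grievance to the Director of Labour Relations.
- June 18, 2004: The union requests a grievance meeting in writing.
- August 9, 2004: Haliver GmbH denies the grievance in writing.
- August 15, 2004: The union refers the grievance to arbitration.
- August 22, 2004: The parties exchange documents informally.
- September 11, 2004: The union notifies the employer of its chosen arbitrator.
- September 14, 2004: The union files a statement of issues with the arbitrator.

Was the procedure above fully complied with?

Step 1: 29 days after December 25, 2003 (when the grieved event occurs) is January 23, 2004; completed January 22, 2004, before the deadline.
Step 2: the window is 5–25 days after February 7, 2004 (end of the 16-day review period, which began when the written grievance is presented to the supervisor on January 22, 2004), so February 12, 2004 through March 3, 2004; done March 1, 2004, which is between those dates.
Step 3: 74 days after March 1, 2004 (when the grievance is advanced to the department head) is May 14, 2004; not done until May 17, 2004, 3 days after the deadline.
That is the first point of non-compliance.

No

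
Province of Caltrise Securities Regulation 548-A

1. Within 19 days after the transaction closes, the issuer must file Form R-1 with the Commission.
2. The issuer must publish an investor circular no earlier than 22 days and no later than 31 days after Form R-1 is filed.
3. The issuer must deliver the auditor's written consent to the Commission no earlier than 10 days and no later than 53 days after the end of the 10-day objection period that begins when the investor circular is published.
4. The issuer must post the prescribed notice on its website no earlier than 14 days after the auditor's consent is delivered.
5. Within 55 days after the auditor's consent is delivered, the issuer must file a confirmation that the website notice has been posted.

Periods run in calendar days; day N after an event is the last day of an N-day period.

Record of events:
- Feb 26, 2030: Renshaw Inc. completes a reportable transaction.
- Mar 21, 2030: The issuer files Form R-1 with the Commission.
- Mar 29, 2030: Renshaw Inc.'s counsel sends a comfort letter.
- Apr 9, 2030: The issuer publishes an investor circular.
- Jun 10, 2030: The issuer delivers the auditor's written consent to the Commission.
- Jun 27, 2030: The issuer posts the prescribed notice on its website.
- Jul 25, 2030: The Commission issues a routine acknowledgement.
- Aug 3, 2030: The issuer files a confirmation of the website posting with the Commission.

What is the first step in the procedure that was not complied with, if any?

Step 1: 19 days after Feb 26, 2030 (when the transaction closes) is Mar 17, 2030; not done until Mar 21, 2030, 4 days after the deadline.
The procedure was therefore not followed at step 1.

Step 1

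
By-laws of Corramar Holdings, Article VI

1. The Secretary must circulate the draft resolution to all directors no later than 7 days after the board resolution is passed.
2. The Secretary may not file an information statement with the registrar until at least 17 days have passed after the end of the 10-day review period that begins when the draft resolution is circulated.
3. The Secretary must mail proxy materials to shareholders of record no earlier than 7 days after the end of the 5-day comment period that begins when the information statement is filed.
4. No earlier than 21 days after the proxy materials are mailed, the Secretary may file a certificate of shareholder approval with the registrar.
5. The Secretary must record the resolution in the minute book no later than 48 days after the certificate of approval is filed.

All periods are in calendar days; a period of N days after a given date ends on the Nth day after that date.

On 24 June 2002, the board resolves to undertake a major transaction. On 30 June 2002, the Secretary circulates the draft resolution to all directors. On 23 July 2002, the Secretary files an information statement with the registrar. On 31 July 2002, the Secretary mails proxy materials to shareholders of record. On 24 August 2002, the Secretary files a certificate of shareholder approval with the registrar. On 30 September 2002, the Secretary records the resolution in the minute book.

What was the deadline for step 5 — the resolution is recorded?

11 October 2002

Step 5 runs from 24 August 2002, when the certificate of approval is filed. 48 days after 24 August 2002 is 11 October 2002.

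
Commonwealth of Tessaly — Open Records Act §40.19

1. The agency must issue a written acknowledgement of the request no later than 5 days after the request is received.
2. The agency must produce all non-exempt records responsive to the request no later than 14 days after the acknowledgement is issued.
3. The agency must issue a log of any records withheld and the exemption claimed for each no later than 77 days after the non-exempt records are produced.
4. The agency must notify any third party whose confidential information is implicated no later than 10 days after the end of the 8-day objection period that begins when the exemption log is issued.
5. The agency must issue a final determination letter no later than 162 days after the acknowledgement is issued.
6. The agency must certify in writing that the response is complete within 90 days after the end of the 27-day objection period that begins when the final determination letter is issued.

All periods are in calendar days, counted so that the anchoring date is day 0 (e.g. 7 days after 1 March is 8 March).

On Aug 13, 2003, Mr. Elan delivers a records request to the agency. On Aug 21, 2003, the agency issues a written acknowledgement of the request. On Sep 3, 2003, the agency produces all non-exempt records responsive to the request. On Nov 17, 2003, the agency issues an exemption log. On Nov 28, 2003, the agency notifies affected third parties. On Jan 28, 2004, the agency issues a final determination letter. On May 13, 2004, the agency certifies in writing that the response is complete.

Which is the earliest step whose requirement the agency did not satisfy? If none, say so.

(1) due by Aug 13, 2003 + 5 days = Aug 18, 2003; done Aug 21, 2003 — 3 days late.
No need to go further; step 1 was not satisfied.

Step 1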